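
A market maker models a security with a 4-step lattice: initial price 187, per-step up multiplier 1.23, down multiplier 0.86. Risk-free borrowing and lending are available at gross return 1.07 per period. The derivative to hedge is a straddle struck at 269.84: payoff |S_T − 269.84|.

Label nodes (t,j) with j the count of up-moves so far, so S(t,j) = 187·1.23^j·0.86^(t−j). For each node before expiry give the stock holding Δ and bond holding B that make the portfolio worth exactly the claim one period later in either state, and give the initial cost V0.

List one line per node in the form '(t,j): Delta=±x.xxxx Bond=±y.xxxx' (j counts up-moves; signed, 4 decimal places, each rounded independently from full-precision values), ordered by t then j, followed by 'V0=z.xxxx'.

(0,0): Delta=-0.1544 Bond=86.9750
(1,0): Delta=-0.7217 Bond=184.3014
(1,1): Delta=0.1478 Bond=23.5484
(2,0): Delta=-1.0000 Bond=235.6887
(2,1): Delta=-0.5735 Bond=167.8796
(2,2): Delta=0.5321 Bond=-83.5139
(3,0): Delta=-1.0000 Bond=252.1869
(3,1): Delta=-1.0000 Bond=252.1869
(3,2): Delta=-0.3463 Bond=124.3507
(3,3): Delta=1.0000 Bond=-252.1869
V0=58.1024

Risk-neutral probability p* = (R−d)/(u−d) = (1.07−0.86)/(1.23−0.86) = 0.5676.
Payoff layer (t=4): V(4,0)=167.5495, V(4,1)=123.5408, V(4,2)=60.5981, V(4,3)=29.4246, V(4,4)=158.1780
(3,0): S=118.9425. Δ = (V_up−V_dn)/(S_up−S_dn) = (123.5408−167.5495)/(146.2992−102.2905) = -1.0000. V = [p*·123.5408 + (1−p*)·167.5495]/1.07 = 133.2444. B = V − Δ·S = 252.1869.
(3,1): S=170.1154. Δ = (V_up−V_dn)/(S_up−S_dn) = (60.5981−123.5408)/(209.2419−146.2992) = -1.0000. V = [p*·60.5981 + (1−p*)·123.5408]/1.07 = 82.0715. B = V − Δ·S = 252.1869.
(3,2): S=243.3046. Δ = (V_up−V_dn)/(S_up−S_dn) = (29.4246−60.5981)/(299.2646−209.2419) = -0.3463. V = [p*·29.4246 + (1−p*)·60.5981]/1.07 = 40.0982. B = V − Δ·S = 124.3507.
(3,3): S=347.9821. Δ = (V_up−V_dn)/(S_up−S_dn) = (158.1780−29.4246)/(428.0180−299.2646) = 1.0000. V = [p*·158.1780 + (1−p*)·29.4246]/1.07 = 95.7952. B = V − Δ·S = -252.1869.
(2,0): S=138.3052. Δ = (V_up−V_dn)/(S_up−S_dn) = (82.0715−133.2444)/(170.1154−118.9425) = -1.0000. V = [p*·82.0715 + (1−p*)·133.2444]/1.07 = 97.3835. B = V − Δ·S = 235.6887.
(2,1): S=197.8086. Δ = (V_up−V_dn)/(S_up−S_dn) = (40.0982−82.0715)/(243.3046−170.1154) = -0.5735. V = [p*·40.0982 + (1−p*)·82.0715]/1.07 = 54.4381. B = V − Δ·S = 167.8796.
(2,2): S=282.9123. Δ = (V_up−V_dn)/(S_up−S_dn) = (95.7952−40.0982)/(347.9821−243.3046) = 0.5321. V = [p*·95.7952 + (1−p*)·40.0982]/1.07 = 67.0187. B = V − Δ·S = -83.5139.
(1,0): S=160.8200. Δ = (V_up−V_dn)/(S_up−S_dn) = (54.4381−97.3835)/(197.8086−138.3052) = -0.7217. V = [p*·54.4381 + (1−p*)·97.3835]/1.07 = 68.2328. B = V − Δ·S = 184.3014.
(1,1): S=230.0100. Δ = (V_up−V_dn)/(S_up−S_dn) = (67.0187−54.4381)/(282.9123−197.8086) = 0.1478. V = [p*·67.0187 + (1−p*)·54.4381]/1.07 = 57.5500. B = V − Δ·S = 23.5484.
(0,0): S=187.0000. Δ = (V_up−V_dn)/(S_up−S_dn) = (57.5500−68.2328)/(230.0100−160.8200) = -0.1544. V = [p*·57.5500 + (1−p*)·68.2328]/1.07 = 58.1024. B = V − Δ·S = 86.9750.
Each (Δ,B) replicates both successor values, so the strategy is self-financing and V0 is arbitrage-free.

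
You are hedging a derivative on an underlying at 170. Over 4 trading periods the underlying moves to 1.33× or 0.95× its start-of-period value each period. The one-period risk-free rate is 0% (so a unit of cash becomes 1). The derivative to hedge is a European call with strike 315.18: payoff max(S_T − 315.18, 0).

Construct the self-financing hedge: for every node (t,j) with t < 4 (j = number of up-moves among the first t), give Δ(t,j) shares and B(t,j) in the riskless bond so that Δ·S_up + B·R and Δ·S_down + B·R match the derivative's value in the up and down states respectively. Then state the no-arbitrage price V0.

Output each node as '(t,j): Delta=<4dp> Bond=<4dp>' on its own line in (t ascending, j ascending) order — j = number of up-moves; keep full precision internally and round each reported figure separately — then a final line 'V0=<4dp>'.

(0,0): Delta=0.0506 Bond=-8.0217
(1,0): Delta=0.0183 Bond=-2.8034
(1,1): Delta=0.2029 Bond=-42.4622
(2,0): Delta=0.0000 Bond=0.0000
(2,1): Delta=0.1044 Bond=-21.3062
(2,2): Delta=0.6672 Bond=-182.0920
(3,0): Delta=0.0000 Bond=0.0000
(3,1): Delta=0.0000 Bond=0.0000
(3,2): Delta=0.5967 Bond=-161.9272
(3,3): Delta=1.0000 Bond=-315.1800
V0=0.5775

Under the risk-neutral measure, an up-move has probability p* = (R−d)/(u−d) = 0.1316 and values discount at R = 1.
Terminal payoffs: V(4,0)=0.0000, V(4,1)=0.0000, V(4,2)=0.0000, V(4,3)=64.7709, V(4,4)=216.7512
  t=3,j=0: stock 145.7537 → up 193.8525 (V=0.0000), down 138.4661 (V=0.0000). Price 0.0000; hedge Δ=0.0000, bond B=0.0000.
  t=3,j=1: stock 204.0553 → up 271.3935 (V=0.0000), down 193.8525 (V=0.0000). Price 0.0000; hedge Δ=0.0000, bond B=0.0000.
  t=3,j=2: stock 285.6773 → up 379.9509 (V=64.7709), down 271.3935 (V=0.0000). Price 8.5225; hedge Δ=0.5967, bond B=-161.9272.
  t=3,j=3: stock 399.9483 → up 531.9312 (V=216.7512), down 379.9509 (V=64.7709). Price 84.7683; hedge Δ=1.0000, bond B=-315.1800.
  t=2,j=0: stock 153.4250 → up 204.0553 (V=0.0000), down 145.7537 (V=0.0000). Price 0.0000; hedge Δ=0.0000, bond B=0.0000.
  t=2,j=1: stock 214.7950 → up 285.6774 (V=8.5225), down 204.0553 (V=0.0000). Price 1.1214; hedge Δ=0.1044, bond B=-21.3062.
  t=2,j=2: stock 300.7130 → up 399.9483 (V=84.7683), down 285.6773 (V=8.5225). Price 18.5548; hedge Δ=0.6672, bond B=-182.0920.
  t=1,j=0: stock 161.5000 → up 214.7950 (V=1.1214), down 153.4250 (V=0.0000). Price 0.1475; hedge Δ=0.0183, bond B=-2.8034.
  t=1,j=1: stock 226.1000 → up 300.7130 (V=18.5548), down 214.7950 (V=1.1214). Price 3.4153; hedge Δ=0.2029, bond B=-42.4622.
  t=0,j=0: stock 170.0000 → up 226.1000 (V=3.4153), down 161.5000 (V=0.1475). Price 0.5775; hedge Δ=0.0506, bond B=-8.0217.
Check: Δ(0,0)·S0 + B(0,0) = 0.5775 = V0.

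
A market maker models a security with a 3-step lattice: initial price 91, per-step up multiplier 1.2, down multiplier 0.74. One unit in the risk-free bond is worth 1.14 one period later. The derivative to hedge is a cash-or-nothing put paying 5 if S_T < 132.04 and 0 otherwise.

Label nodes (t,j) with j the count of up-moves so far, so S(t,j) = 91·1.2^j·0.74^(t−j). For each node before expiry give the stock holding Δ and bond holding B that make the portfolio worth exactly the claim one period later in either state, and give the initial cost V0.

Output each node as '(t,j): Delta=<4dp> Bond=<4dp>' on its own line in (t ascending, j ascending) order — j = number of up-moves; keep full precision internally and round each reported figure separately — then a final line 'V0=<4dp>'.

(0,0): Delta=-0.0695 Bond=7.4801
(1,0): Delta=0.0000 Bond=3.8473
(1,1): Delta=-0.0759 Bond=9.2292
(2,0): Delta=0.0000 Bond=4.3860
(2,1): Delta=0.0000 Bond=4.3860
(2,2): Delta=-0.0829 Bond=11.4416
V0=1.1558

No-arbitrage ⇒ martingale measure with p* = (R−d)/(u−d) = 0.8696.
Payoff layer (t=3): V(3,0)=5.0000, V(3,1)=5.0000, V(3,2)=5.0000, V(3,3)=0.0000
Node (2,0) S=49.8316: V=(p*·5.0000+(1−p*)·5.0000)/1.14=4.3860; Δ=(5.0000−5.0000)/(59.7979−36.8754)=0.0000; B=V−Δ·S=4.3860
Node (2,1) S=80.8080: V=(p*·5.0000+(1−p*)·5.0000)/1.14=4.3860; Δ=(5.0000−5.0000)/(96.9696−59.7979)=0.0000; B=V−Δ·S=4.3860
Node (2,2) S=131.0400: V=(p*·0.0000+(1−p*)·5.0000)/1.14=0.5721; Δ=(0.0000−5.0000)/(157.2480−96.9696)=-0.0829; B=V−Δ·S=11.4416
Node (1,0) S=67.3400: V=(p*·4.3860+(1−p*)·4.3860)/1.14=3.8473; Δ=(4.3860−4.3860)/(80.8080−49.8316)=0.0000; B=V−Δ·S=3.8473
Node (1,1) S=109.2000: V=(p*·0.5721+(1−p*)·4.3860)/1.14=0.9382; Δ=(0.5721−4.3860)/(131.0400−80.8080)=-0.0759; B=V−Δ·S=9.2292
Node (0,0) S=91.0000: V=(p*·0.9382+(1−p*)·3.8473)/1.14=1.1558; Δ=(0.9382−3.8473)/(109.2000−67.3400)=-0.0695; B=V−Δ·S=7.4801
Each (Δ,B) replicates both successor values, so the strategy is self-financing and V0 is arbitrage-free.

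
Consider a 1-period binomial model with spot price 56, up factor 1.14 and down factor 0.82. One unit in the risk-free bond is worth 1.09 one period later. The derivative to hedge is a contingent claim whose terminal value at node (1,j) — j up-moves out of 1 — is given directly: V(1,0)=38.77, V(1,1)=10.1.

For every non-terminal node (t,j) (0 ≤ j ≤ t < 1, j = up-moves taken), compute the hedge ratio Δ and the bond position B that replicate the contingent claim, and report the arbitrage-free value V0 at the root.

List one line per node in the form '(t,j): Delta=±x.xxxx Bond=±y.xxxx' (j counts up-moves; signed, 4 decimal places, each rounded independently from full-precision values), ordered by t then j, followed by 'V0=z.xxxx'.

Since d<R<u, set p* = (R−d)/(u−d) = 0.8438; price each node as the discounted p*-expectation of its children.
Terminal payoffs: V(1,0)=38.7700, V(1,1)=10.1000
(0,0): S=56.0000. Δ = (V_up−V_dn)/(S_up−S_dn) = (10.1000−38.7700)/(63.8400−45.9200) = -1.5999. V = [p*·10.1000 + (1−p*)·38.7700]/1.09 = 13.3759. B = V − Δ·S = 102.9696.
Each (Δ,B) replicates both successor values, so the strategy is self-financing and V0 is arbitrage-free.

(0,0): Delta=-1.5999 Bond=102.9696
V0=13.3759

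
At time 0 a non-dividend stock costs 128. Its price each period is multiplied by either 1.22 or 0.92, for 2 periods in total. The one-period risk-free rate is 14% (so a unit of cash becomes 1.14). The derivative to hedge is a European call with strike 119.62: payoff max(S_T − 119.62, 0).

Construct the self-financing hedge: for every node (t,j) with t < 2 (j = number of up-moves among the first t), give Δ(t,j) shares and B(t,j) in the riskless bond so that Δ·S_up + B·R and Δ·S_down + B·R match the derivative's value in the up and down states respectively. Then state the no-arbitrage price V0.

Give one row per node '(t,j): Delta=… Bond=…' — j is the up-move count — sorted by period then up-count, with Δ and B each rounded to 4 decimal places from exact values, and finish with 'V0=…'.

The replicating-portfolio and risk-neutral prices coincide; use p* = (1.14−0.92)/(1.22−0.92) = 0.7333 for the latter.
At expiry t=2: V(2,0)=0.0000, V(2,1)=24.0472, V(2,2)=70.8952
  t=1,j=0: stock 117.7600 → up 143.6672 (V=24.0472), down 108.3392 (V=0.0000). Price 15.4690; hedge Δ=0.6807, bond B=-64.6884.
  t=1,j=1: stock 156.1600 → up 190.5152 (V=70.8952), down 143.6672 (V=24.0472). Price 51.2302; hedge Δ=1.0000, bond B=-104.9298.
  t=0,j=0: stock 128.0000 → up 156.1600 (V=51.2302), down 117.7600 (V=15.4690). Price 36.5736; hedge Δ=0.9313, bond B=-82.6305.
Self-financing check: at every node Δ·S+B equals the discounted successor values.

(0,0): Delta=0.9313 Bond=-82.6305
(1,0): Delta=0.6807 Bond=-64.6884
(1,1): Delta=1.0000 Bond=-104.9298
V0=36.5736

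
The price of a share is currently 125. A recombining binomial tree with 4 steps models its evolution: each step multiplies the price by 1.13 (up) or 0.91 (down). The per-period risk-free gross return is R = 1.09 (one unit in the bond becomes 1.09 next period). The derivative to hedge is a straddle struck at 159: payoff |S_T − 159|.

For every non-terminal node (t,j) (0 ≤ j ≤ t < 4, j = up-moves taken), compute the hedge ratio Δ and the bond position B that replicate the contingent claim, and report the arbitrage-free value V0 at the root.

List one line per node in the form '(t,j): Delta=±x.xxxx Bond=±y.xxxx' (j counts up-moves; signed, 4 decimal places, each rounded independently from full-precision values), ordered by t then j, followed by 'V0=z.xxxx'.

(0,0): Delta=0.3257 Bond=-21.7246
(1,0): Delta=-0.7690 Bond=100.8417
(1,1): Delta=0.5216 Bond=-51.3513
(2,0): Delta=-1.0000 Bond=133.8271
(2,1): Delta=-0.7277 Bond=104.6042
(2,2): Delta=0.7451 Bond=-91.6567
(3,0): Delta=-1.0000 Bond=145.8716
(3,1): Delta=-1.0000 Bond=145.8716
(3,2): Delta=-0.6789 Bond=106.9402
(3,3): Delta=1.0000 Bond=-145.8716
V0=18.9851

Under the risk-neutral measure, an up-move has probability p* = (R−d)/(u−d) = 0.8182 and values discount at R = 1.09.
Payoff layer (t=4): V(4,0)=73.2813, V(4,1)=52.5581, V(4,2)=26.8249, V(4,3)=5.1295, V(4,4)=44.8092
Node (3,0) S=94.1964: V=(p*·52.5581+(1−p*)·73.2813)/1.09=51.6752; Δ=(52.5581−73.2813)/(106.4419−85.7187)=-1.0000; B=V−Δ·S=145.8716
Node (3,1) S=116.9691: V=(p*·26.8249+(1−p*)·52.5581)/1.09=28.9024; Δ=(26.8249−52.5581)/(132.1751−106.4419)=-1.0000; B=V−Δ·S=145.8716
Node (3,2) S=145.2474: V=(p*·5.1295+(1−p*)·26.8249)/1.09=8.3249; Δ=(5.1295−26.8249)/(164.1295−132.1751)=-0.6789; B=V−Δ·S=106.9402
Node (3,3) S=180.3621: V=(p*·44.8092+(1−p*)·5.1295)/1.09=34.4906; Δ=(44.8092−5.1295)/(203.8092−164.1295)=1.0000; B=V−Δ·S=-145.8716
Node (2,0) S=103.5125: V=(p*·28.9024+(1−p*)·51.6752)/1.09=30.3146; Δ=(28.9024−51.6752)/(116.9691−94.1964)=-1.0000; B=V−Δ·S=133.8271
Node (2,1) S=128.5375: V=(p*·8.3249+(1−p*)·28.9024)/1.09=11.0700; Δ=(8.3249−28.9024)/(145.2474−116.9691)=-0.7277; B=V−Δ·S=104.6042
Node (2,2) S=159.6125: V=(p*·34.4906+(1−p*)·8.3249)/1.09=27.2781; Δ=(34.4906−8.3249)/(180.3621−145.2474)=0.7451; B=V−Δ·S=-91.6567
Node (1,0) S=113.7500: V=(p*·11.0700+(1−p*)·30.3146)/1.09=13.3661; Δ=(11.0700−30.3146)/(128.5375−103.5125)=-0.7690; B=V−Δ·S=100.8417
Node (1,1) S=141.2500: V=(p*·27.2781+(1−p*)·11.0700)/1.09=22.3222; Δ=(27.2781−11.0700)/(159.6125−128.5375)=0.5216; B=V−Δ·S=-51.3513
Node (0,0) S=125.0000: V=(p*·22.3222+(1−p*)·13.3661)/1.09=18.9851; Δ=(22.3222−13.3661)/(141.2500−113.7500)=0.3257; B=V−Δ·S=-21.7246
Each (Δ,B) replicates both successor values, so the strategy is self-financing and V0 is arbitrage-free.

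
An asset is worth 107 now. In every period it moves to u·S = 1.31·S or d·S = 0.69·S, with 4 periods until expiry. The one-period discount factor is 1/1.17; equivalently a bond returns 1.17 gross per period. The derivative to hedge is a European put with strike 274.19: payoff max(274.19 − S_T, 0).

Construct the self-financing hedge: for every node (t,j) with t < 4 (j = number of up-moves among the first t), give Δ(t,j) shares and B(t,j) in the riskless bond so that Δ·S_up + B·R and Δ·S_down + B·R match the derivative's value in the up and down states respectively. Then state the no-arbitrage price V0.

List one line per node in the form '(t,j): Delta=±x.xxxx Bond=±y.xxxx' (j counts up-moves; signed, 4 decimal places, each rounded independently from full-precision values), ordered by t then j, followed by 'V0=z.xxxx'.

(0,0): Delta=-0.8213 Bond=135.0430
(1,0): Delta=-1.0000 Bond=171.1962
(1,1): Delta=-0.7938 Bond=154.1516
(2,0): Delta=-1.0000 Bond=200.2995
(2,1): Delta=-1.0000 Bond=200.2995
(2,2): Delta=-0.7621 Bond=174.5409
(3,0): Delta=-1.0000 Bond=234.3504
(3,1): Delta=-1.0000 Bond=234.3504
(3,2): Delta=-1.0000 Bond=234.3504
(3,3): Delta=-0.7256 Bond=195.4227
V0=47.1674

Since d<R<u, set p* = (R−d)/(u−d) = 0.7742; price each node as the discounted p*-expectation of its children.
Terminal values V(4,·): V(4,0)=249.9362, V(4,1)=228.1429, V(4,2)=186.7672, V(4,3)=108.2134, V(4,4)=0.0000
  t=3,j=0: stock 35.1505 → up 46.0471 (V=228.1429), down 24.2538 (V=249.9362). Price 199.2000; hedge Δ=-1.0000, bond B=234.3504.
  t=3,j=1: stock 66.7349 → up 87.4228 (V=186.7672), down 46.0471 (V=228.1429). Price 167.6155; hedge Δ=-1.0000, bond B=234.3504.
  t=3,j=2: stock 126.6997 → up 165.9766 (V=108.2134), down 87.4228 (V=186.7672). Price 107.6508; hedge Δ=-1.0000, bond B=234.3504.
  t=3,j=3: stock 240.5457 → up 315.1149 (V=0.0000), down 165.9766 (V=108.2134). Price 20.8849; hedge Δ=-0.7256, bond B=195.4227.
  t=2,j=0: stock 50.9427 → up 66.7349 (V=167.6155), down 35.1505 (V=199.2000). Price 149.3568; hedge Δ=-1.0000, bond B=200.2995.
  t=2,j=1: stock 96.7173 → up 126.6997 (V=107.6508), down 66.7349 (V=167.6155). Price 103.5822; hedge Δ=-1.0000, bond B=200.2995.
  t=2,j=2: stock 183.6227 → up 240.5457 (V=20.8849), down 126.6997 (V=107.6508). Price 34.5959; hedge Δ=-0.7621, bond B=174.5409.
  t=1,j=0: stock 73.8300 → up 96.7173 (V=103.5822), down 50.9427 (V=149.3568). Price 97.3662; hedge Δ=-1.0000, bond B=171.1962.
  t=1,j=1: stock 140.1700 → up 183.6227 (V=34.5959), down 96.7173 (V=103.5822). Price 42.8833; hedge Δ=-0.7938, bond B=154.1516.
  t=0,j=0: stock 107.0000 → up 140.1700 (V=42.8833), down 73.8300 (V=97.3662). Price 47.1674; hedge Δ=-0.8213, bond B=135.0430.
Check: Δ(0,0)·S0 + B(0,0) = 47.1674 = V0.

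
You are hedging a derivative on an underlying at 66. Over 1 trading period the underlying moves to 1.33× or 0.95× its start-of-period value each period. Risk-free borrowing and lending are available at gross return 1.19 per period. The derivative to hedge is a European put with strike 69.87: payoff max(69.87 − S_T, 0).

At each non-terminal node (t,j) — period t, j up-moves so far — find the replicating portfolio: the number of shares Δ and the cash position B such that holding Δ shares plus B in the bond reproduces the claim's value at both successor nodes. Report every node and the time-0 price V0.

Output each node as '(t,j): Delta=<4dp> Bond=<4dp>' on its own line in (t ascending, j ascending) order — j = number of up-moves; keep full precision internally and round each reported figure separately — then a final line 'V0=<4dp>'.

No-arbitrage ⇒ martingale measure with p* = (R−d)/(u−d) = 0.6316.
Terminal values V(1,·): V(1,0)=7.1700, V(1,1)=0.0000
Node (0,0) S=66.0000: V=(p*·0.0000+(1−p*)·7.1700)/1.19=2.2198; Δ=(0.0000−7.1700)/(87.7800−62.7000)=-0.2859; B=V−Δ·S=21.0882
Each (Δ,B) replicates both successor values, so the strategy is self-financing and V0 is arbitrage-free.

(0,0): Delta=-0.2859 Bond=21.0882
V0=2.2198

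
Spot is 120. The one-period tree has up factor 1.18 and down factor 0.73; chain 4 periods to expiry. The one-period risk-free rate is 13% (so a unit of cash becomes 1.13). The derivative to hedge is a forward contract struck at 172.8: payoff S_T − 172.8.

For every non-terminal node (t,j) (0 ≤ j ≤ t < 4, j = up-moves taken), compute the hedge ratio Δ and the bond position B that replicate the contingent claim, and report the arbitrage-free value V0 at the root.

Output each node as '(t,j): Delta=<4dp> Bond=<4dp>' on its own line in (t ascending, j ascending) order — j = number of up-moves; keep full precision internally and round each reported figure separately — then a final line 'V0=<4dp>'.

No-arbitrage ⇒ martingale measure with p* = (R−d)/(u−d) = 0.8889.
Terminal payoffs: V(4,0)=-138.7221, V(4,1)=-117.7152, V(4,2)=-83.7588, V(4,3)=-28.8704, V(4,4)=59.8533
Node (3,0) S=46.6820: V=(p*·-117.7152+(1−p*)·-138.7221)/1.13=-106.2383; Δ=(-117.7152−-138.7221)/(55.0848−34.0779)=1.0000; B=V−Δ·S=-152.9204
Node (3,1) S=75.4586: V=(p*·-83.7588+(1−p*)·-117.7152)/1.13=-77.4617; Δ=(-83.7588−-117.7152)/(89.0412−55.0848)=1.0000; B=V−Δ·S=-152.9204
Node (3,2) S=121.9742: V=(p*·-28.8704+(1−p*)·-83.7588)/1.13=-30.9461; Δ=(-28.8704−-83.7588)/(143.9296−89.0412)=1.0000; B=V−Δ·S=-152.9204
Node (3,3) S=197.1638: V=(p*·59.8533+(1−p*)·-28.8704)/1.13=44.2435; Δ=(59.8533−-28.8704)/(232.6533−143.9296)=1.0000; B=V−Δ·S=-152.9204
Node (2,0) S=63.9480: V=(p*·-77.4617+(1−p*)·-106.2383)/1.13=-71.3797; Δ=(-77.4617−-106.2383)/(75.4586−46.6820)=1.0000; B=V−Δ·S=-135.3277
Node (2,1) S=103.3680: V=(p*·-30.9461+(1−p*)·-77.4617)/1.13=-31.9597; Δ=(-30.9461−-77.4617)/(121.9742−75.4586)=1.0000; B=V−Δ·S=-135.3277
Node (2,2) S=167.0880: V=(p*·44.2435+(1−p*)·-30.9461)/1.13=31.7603; Δ=(44.2435−-30.9461)/(197.1638−121.9742)=1.0000; B=V−Δ·S=-135.3277
Node (1,0) S=87.6000: V=(p*·-31.9597+(1−p*)·-71.3797)/1.13=-32.1591; Δ=(-31.9597−-71.3797)/(103.3680−63.9480)=1.0000; B=V−Δ·S=-119.7591
Node (1,1) S=141.6000: V=(p*·31.7603+(1−p*)·-31.9597)/1.13=21.8409; Δ=(31.7603−-31.9597)/(167.0880−103.3680)=1.0000; B=V−Δ·S=-119.7591
Node (0,0) S=120.0000: V=(p*·21.8409+(1−p*)·-32.1591)/1.13=14.0185; Δ=(21.8409−-32.1591)/(141.6000−87.6000)=1.0000; B=V−Δ·S=-105.9815
Self-financing check: at every node Δ·S+B equals the discounted successor values.

(0,0): Delta=1.0000 Bond=-105.9815
(1,0): Delta=1.0000 Bond=-119.7591
(1,1): Delta=1.0000 Bond=-119.7591
(2,0): Delta=1.0000 Bond=-135.3277
(2,1): Delta=1.0000 Bond=-135.3277
(2,2): Delta=1.0000 Bond=-135.3277
(3,0): Delta=1.0000 Bond=-152.9204
(3,1): Delta=1.0000 Bond=-152.9204
(3,2): Delta=1.0000 Bond=-152.9204
(3,3): Delta=1.0000 Bond=-152.9204
V0=14.0185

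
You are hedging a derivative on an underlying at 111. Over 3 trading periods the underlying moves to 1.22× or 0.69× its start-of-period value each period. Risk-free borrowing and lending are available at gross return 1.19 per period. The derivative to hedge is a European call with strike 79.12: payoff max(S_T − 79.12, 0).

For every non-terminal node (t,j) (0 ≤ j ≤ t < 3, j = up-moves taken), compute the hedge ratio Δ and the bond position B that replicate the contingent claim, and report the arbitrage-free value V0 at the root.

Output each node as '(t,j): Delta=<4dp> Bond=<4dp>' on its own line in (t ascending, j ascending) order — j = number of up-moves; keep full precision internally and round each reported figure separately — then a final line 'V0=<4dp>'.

(0,0): Delta=0.9801 Bond=-44.6639
(1,0): Delta=0.6811 Bond=-30.2487
(1,1): Delta=0.9903 Bond=-54.5241
(2,0): Delta=0.0000 Bond=0.0000
(2,1): Delta=0.7042 Bond=-38.1557
(2,2): Delta=1.0000 Bond=-66.4874
V0=64.1323

Risk-neutral probability p* = (R−d)/(u−d) = (1.19−0.69)/(1.22−0.69) = 0.9434.
Payoff layer (t=3): V(3,0)=0.0000, V(3,1)=0.0000, V(3,2)=34.8766, V(3,3)=122.4391
(2,0): S=52.8471. Δ = (V_up−V_dn)/(S_up−S_dn) = (0.0000−0.0000)/(64.4735−36.4645) = 0.0000. V = [p*·0.0000 + (1−p*)·0.0000]/1.19 = 0.0000. B = V − Δ·S = 0.0000.
(2,1): S=93.4398. Δ = (V_up−V_dn)/(S_up−S_dn) = (34.8766−0.0000)/(113.9966−64.4735) = 0.7042. V = [p*·34.8766 + (1−p*)·0.0000]/1.19 = 27.6491. B = V − Δ·S = -38.1557.
(2,2): S=165.2124. Δ = (V_up−V_dn)/(S_up−S_dn) = (122.4391−34.8766)/(201.5591−113.9966) = 1.0000. V = [p*·122.4391 + (1−p*)·34.8766]/1.19 = 98.7250. B = V − Δ·S = -66.4874.
(1,0): S=76.5900. Δ = (V_up−V_dn)/(S_up−S_dn) = (27.6491−0.0000)/(93.4398−52.8471) = 0.6811. V = [p*·27.6491 + (1−p*)·0.0000]/1.19 = 21.9194. B = V − Δ·S = -30.2487.
(1,1): S=135.4200. Δ = (V_up−V_dn)/(S_up−S_dn) = (98.7250−27.6491)/(165.2124−93.4398) = 0.9903. V = [p*·98.7250 + (1−p*)·27.6491]/1.19 = 79.5814. B = V − Δ·S = -54.5241.
(0,0): S=111.0000. Δ = (V_up−V_dn)/(S_up−S_dn) = (79.5814−21.9194)/(135.4200−76.5900) = 0.9801. V = [p*·79.5814 + (1−p*)·21.9194]/1.19 = 64.1323. B = V − Δ·S = -44.6639.
Self-financing check: at every node Δ·S+B equals the discounted successor values.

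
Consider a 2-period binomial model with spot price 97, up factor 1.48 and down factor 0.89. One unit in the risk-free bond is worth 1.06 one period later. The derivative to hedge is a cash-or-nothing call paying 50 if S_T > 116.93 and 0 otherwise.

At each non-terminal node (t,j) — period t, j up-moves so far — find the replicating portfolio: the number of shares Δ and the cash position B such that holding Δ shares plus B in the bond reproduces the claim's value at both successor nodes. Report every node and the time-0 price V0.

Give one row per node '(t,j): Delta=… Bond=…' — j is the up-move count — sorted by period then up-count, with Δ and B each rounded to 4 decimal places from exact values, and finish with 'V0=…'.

Under the risk-neutral measure, an up-move has probability p* = (R−d)/(u−d) = 0.2881 and values discount at R = 1.06.
Payoff layer (t=2): V(2,0)=0.0000, V(2,1)=50.0000, V(2,2)=50.0000
Node (1,0) S=86.3300: V=(p*·50.0000+(1−p*)·0.0000)/1.06=13.5913; Δ=(50.0000−0.0000)/(127.7684−76.8337)=0.9816; B=V−Δ·S=-71.1545
Node (1,1) S=143.5600: V=(p*·50.0000+(1−p*)·50.0000)/1.06=47.1698; Δ=(50.0000−50.0000)/(212.4688−127.7684)=0.0000; B=V−Δ·S=47.1698
Node (0,0) S=97.0000: V=(p*·47.1698+(1−p*)·13.5913)/1.06=21.9495; Δ=(47.1698−13.5913)/(143.5600−86.3300)=0.5867; B=V−Δ·S=-34.9632
Each (Δ,B) replicates both successor values, so the strategy is self-financing and V0 is arbitrage-free.

(0,0): Delta=0.5867 Bond=-34.9632
(1,0): Delta=0.9816 Bond=-71.1545
(1,1): Delta=0.0000 Bond=47.1698
V0=21.9495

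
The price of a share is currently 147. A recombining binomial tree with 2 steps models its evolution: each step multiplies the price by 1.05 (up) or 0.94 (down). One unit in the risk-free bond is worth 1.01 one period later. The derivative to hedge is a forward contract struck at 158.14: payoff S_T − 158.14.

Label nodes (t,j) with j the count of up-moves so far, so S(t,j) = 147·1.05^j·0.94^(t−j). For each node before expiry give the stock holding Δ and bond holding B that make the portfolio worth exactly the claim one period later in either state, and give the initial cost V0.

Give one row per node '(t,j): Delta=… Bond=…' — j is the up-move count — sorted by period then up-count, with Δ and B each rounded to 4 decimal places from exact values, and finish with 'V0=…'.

(0,0): Delta=1.0000 Bond=-155.0240
(1,0): Delta=1.0000 Bond=-156.5743
(1,1): Delta=1.0000 Bond=-156.5743
V0=-8.0240

No-arbitrage ⇒ martingale measure with p* = (R−d)/(u−d) = 0.6364.
Terminal values V(2,·): V(2,0)=-28.2508, V(2,1)=-13.0510, V(2,2)=3.9275
Node (1,0) S=138.1800: V=(p*·-13.0510+(1−p*)·-28.2508)/1.01=-18.3943; Δ=(-13.0510−-28.2508)/(145.0890−129.8892)=1.0000; B=V−Δ·S=-156.5743
Node (1,1) S=154.3500: V=(p*·3.9275+(1−p*)·-13.0510)/1.01=-2.2243; Δ=(3.9275−-13.0510)/(162.0675−145.0890)=1.0000; B=V−Δ·S=-156.5743
Node (0,0) S=147.0000: V=(p*·-2.2243+(1−p*)·-18.3943)/1.01=-8.0240; Δ=(-2.2243−-18.3943)/(154.3500−138.1800)=1.0000; B=V−Δ·S=-155.0240
Each (Δ,B) replicates both successor values, so the strategy is self-financing and V0 is arbitrage-free.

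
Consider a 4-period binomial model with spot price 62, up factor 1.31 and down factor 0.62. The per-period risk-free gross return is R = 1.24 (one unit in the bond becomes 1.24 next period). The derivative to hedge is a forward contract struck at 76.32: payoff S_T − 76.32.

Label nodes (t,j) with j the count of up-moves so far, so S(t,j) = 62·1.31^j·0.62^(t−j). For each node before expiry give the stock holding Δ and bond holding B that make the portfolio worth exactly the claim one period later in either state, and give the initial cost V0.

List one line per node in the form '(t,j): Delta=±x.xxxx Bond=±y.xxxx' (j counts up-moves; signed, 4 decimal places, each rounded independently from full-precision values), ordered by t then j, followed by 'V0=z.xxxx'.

Risk-neutral probability p* = (R−d)/(u−d) = (1.24−0.62)/(1.31−0.62) = 0.8986.
Terminal values V(4,·): V(4,0)=-67.1587, V(4,1)=-56.9630, V(4,2)=-35.4205, V(4,3)=10.0966, V(4,4)=106.2700
  t=3,j=0: stock 14.7763 → up 19.3570 (V=-56.9630), down 9.1613 (V=-67.1587). Price -46.7721; hedge Δ=1.0000, bond B=-61.5484.
  t=3,j=1: stock 31.2210 → up 40.8995 (V=-35.4205), down 19.3570 (V=-56.9630). Price -30.3274; hedge Δ=1.0000, bond B=-61.5484.
  t=3,j=2: stock 65.9669 → up 86.4166 (V=10.0966), down 40.8995 (V=-35.4205). Price 4.4185; hedge Δ=1.0000, bond B=-61.5484.
  t=3,j=3: stock 139.3816 → up 182.5900 (V=106.2700), down 86.4166 (V=10.0966). Price 77.8333; hedge Δ=1.0000, bond B=-61.5484.
  t=2,j=0: stock 23.8328 → up 31.2210 (V=-30.3274), down 14.7763 (V=-46.7721). Price -25.8030; hedge Δ=1.0000, bond B=-49.6358.
  t=2,j=1: stock 50.3564 → up 65.9669 (V=4.4185), down 31.2210 (V=-30.3274). Price 0.7206; hedge Δ=1.0000, bond B=-49.6358.
  t=2,j=2: stock 106.3982 → up 139.3816 (V=77.8333), down 65.9669 (V=4.4185). Price 56.7624; hedge Δ=1.0000, bond B=-49.6358.
  t=1,j=0: stock 38.4400 → up 50.3564 (V=0.7206), down 23.8328 (V=-25.8030). Price -1.5889; hedge Δ=1.0000, bond B=-40.0289.
  t=1,j=1: stock 81.2200 → up 106.3982 (V=56.7624), down 50.3564 (V=0.7206). Price 41.1911; hedge Δ=1.0000, bond B=-40.0289.
  t=0,j=0: stock 62.0000 → up 81.2200 (V=41.1911), down 38.4400 (V=-1.5889). Price 29.7187; hedge Δ=1.0000, bond B=-32.2813.
Root portfolio cost Δ·62+B reproduces V0=29.7187.

(0,0): Delta=1.0000 Bond=-32.2813
(1,0): Delta=1.0000 Bond=-40.0289
(1,1): Delta=1.0000 Bond=-40.0289
(2,0): Delta=1.0000 Bond=-49.6358
(2,1): Delta=1.0000 Bond=-49.6358
(2,2): Delta=1.0000 Bond=-49.6358
(3,0): Delta=1.0000 Bond=-61.5484
(3,1): Delta=1.0000 Bond=-61.5484
(3,2): Delta=1.0000 Bond=-61.5484
(3,3): Delta=1.0000 Bond=-61.5484
V0=29.7187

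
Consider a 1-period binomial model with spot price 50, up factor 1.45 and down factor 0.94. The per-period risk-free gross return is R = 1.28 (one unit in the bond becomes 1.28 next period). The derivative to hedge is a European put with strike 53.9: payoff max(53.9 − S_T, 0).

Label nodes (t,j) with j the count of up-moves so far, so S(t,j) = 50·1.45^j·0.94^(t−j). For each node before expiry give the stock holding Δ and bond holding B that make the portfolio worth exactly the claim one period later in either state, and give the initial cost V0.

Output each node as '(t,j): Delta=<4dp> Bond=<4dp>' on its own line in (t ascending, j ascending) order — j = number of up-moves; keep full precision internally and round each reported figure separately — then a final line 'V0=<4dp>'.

Risk-neutral probability p* = (R−d)/(u−d) = (1.28−0.94)/(1.45−0.94) = 0.6667.
At expiry t=1: V(1,0)=6.9000, V(1,1)=0.0000
Node (0,0) S=50.0000: V=(p*·0.0000+(1−p*)·6.9000)/1.28=1.7969; Δ=(0.0000−6.9000)/(72.5000−47.0000)=-0.2706; B=V−Δ·S=15.3263
Root portfolio cost Δ·50+B reproduces V0=1.7969.

(0,0): Delta=-0.2706 Bond=15.3263
V0=1.7969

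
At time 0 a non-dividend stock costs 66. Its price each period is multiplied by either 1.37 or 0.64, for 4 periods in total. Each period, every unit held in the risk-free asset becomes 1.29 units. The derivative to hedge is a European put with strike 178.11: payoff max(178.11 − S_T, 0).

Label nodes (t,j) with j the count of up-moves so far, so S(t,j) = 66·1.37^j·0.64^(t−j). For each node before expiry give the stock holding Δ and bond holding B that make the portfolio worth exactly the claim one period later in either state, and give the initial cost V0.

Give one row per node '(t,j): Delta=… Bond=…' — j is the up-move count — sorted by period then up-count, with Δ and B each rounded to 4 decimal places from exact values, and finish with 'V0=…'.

No-arbitrage ⇒ martingale measure with p* = (R−d)/(u−d) = 0.8904.
At expiry t=4: V(4,0)=167.0370, V(4,1)=154.4069, V(4,2)=127.3706, V(4,3)=69.4960, V(4,4)=0.0000
Node (3,0) S=17.3015: V=(p*·154.4069+(1−p*)·167.0370)/1.29=120.7683; Δ=(154.4069−167.0370)/(23.7031−11.0730)=-1.0000; B=V−Δ·S=138.0698
Node (3,1) S=37.0360: V=(p*·127.3706+(1−p*)·154.4069)/1.29=101.0337; Δ=(127.3706−154.4069)/(50.7394−23.7031)=-1.0000; B=V−Δ·S=138.0698
Node (3,2) S=79.2803: V=(p*·69.4960+(1−p*)·127.3706)/1.29=58.7895; Δ=(69.4960−127.3706)/(108.6140−50.7394)=-1.0000; B=V−Δ·S=138.0698
Node (3,3) S=169.7093: V=(p*·0.0000+(1−p*)·69.4960)/1.29=5.9039; Δ=(0.0000−69.4960)/(232.5017−108.6140)=-0.5610; B=V−Δ·S=101.1039
Node (2,0) S=27.0336: V=(p*·101.0337+(1−p*)·120.7683)/1.29=79.9972; Δ=(101.0337−120.7683)/(37.0360−17.3015)=-1.0000; B=V−Δ·S=107.0308
Node (2,1) S=57.8688: V=(p*·58.7895+(1−p*)·101.0337)/1.29=49.1620; Δ=(58.7895−101.0337)/(79.2803−37.0360)=-1.0000; B=V−Δ·S=107.0308
Node (2,2) S=123.8754: V=(p*·5.9039+(1−p*)·58.7895)/1.29=9.0694; Δ=(5.9039−58.7895)/(169.7093−79.2803)=-0.5848; B=V−Δ·S=81.5155
Node (1,0) S=42.2400: V=(p*·49.1620+(1−p*)·79.9972)/1.29=40.7296; Δ=(49.1620−79.9972)/(57.8688−27.0336)=-1.0000; B=V−Δ·S=82.9696
Node (1,1) S=90.4200: V=(p*·9.0694+(1−p*)·49.1620)/1.29=10.4365; Δ=(9.0694−49.1620)/(123.8754−57.8688)=-0.6074; B=V−Δ·S=65.3579
Node (0,0) S=66.0000: V=(p*·10.4365+(1−p*)·40.7296)/1.29=10.6638; Δ=(10.4365−40.7296)/(90.4200−42.2400)=-0.6287; B=V−Δ·S=52.1612
Self-financing check: at every node Δ·S+B equals the discounted successor values.

(0,0): Delta=-0.6287 Bond=52.1612
(1,0): Delta=-1.0000 Bond=82.9696
(1,1): Delta=-0.6074 Bond=65.3579
(2,0): Delta=-1.0000 Bond=107.0308
(2,1): Delta=-1.0000 Bond=107.0308
(2,2): Delta=-0.5848 Bond=81.5155
(3,0): Delta=-1.0000 Bond=138.0698
(3,1): Delta=-1.0000 Bond=138.0698
(3,2): Delta=-1.0000 Bond=138.0698
(3,3): Delta=-0.5610 Bond=101.1039
V0=10.6638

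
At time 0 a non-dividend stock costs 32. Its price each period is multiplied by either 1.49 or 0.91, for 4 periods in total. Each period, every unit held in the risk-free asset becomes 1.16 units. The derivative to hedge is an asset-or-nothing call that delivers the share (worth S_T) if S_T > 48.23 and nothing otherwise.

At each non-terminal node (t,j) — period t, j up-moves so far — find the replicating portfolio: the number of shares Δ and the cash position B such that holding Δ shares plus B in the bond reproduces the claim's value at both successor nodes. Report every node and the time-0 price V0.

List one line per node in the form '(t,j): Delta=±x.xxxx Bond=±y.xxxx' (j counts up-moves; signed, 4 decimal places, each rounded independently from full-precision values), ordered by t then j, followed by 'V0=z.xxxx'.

(0,0): Delta=1.4303 Bond=-21.3399
(1,0): Delta=1.5762 Bond=-29.0050
(1,1): Delta=1.3126 Bond=-19.1433
(2,0): Delta=1.4223 Bond=-29.5675
(2,1): Delta=1.7003 Bond=-39.0291
(2,2): Delta=1.0000 Bond=0.0000
(3,0): Delta=0.0000 Bond=0.0000
(3,1): Delta=2.5690 Bond=-79.5721
(3,2): Delta=1.0000 Bond=0.0000
(3,3): Delta=1.0000 Bond=0.0000
V0=24.4282

No-arbitrage ⇒ martingale measure with p* = (R−d)/(u−d) = 0.4310.
Terminal payoffs: V(4,0)=0.0000, V(4,1)=0.0000, V(4,2)=58.8309, V(4,3)=96.3275, V(4,4)=157.7230
(3,0): S=24.1143. Δ = (V_up−V_dn)/(S_up−S_dn) = (0.0000−0.0000)/(35.9303−21.9440) = 0.0000. V = [p*·0.0000 + (1−p*)·0.0000]/1.16 = 0.0000. B = V − Δ·S = 0.0000.
(3,1): S=39.4838. Δ = (V_up−V_dn)/(S_up−S_dn) = (58.8309−0.0000)/(58.8309−35.9303) = 2.5690. V = [p*·58.8309 + (1−p*)·0.0000]/1.16 = 21.8605. B = V − Δ·S = -79.5721.
(3,2): S=64.6493. Δ = (V_up−V_dn)/(S_up−S_dn) = (96.3275−58.8309)/(96.3275−58.8309) = 1.0000. V = [p*·96.3275 + (1−p*)·58.8309]/1.16 = 64.6493. B = V − Δ·S = 0.0000.
(3,3): S=105.8544. Δ = (V_up−V_dn)/(S_up−S_dn) = (157.7230−96.3275)/(157.7230−96.3275) = 1.0000. V = [p*·157.7230 + (1−p*)·96.3275]/1.16 = 105.8544. B = V − Δ·S = 0.0000.
(2,0): S=26.4992. Δ = (V_up−V_dn)/(S_up−S_dn) = (21.8605−0.0000)/(39.4838−24.1143) = 1.4223. V = [p*·21.8605 + (1−p*)·0.0000]/1.16 = 8.1229. B = V − Δ·S = -29.5675.
(2,1): S=43.3888. Δ = (V_up−V_dn)/(S_up−S_dn) = (64.6493−21.8605)/(64.6493−39.4838) = 1.7003. V = [p*·64.6493 + (1−p*)·21.8605]/1.16 = 34.7448. B = V − Δ·S = -39.0291.
(2,2): S=71.0432. Δ = (V_up−V_dn)/(S_up−S_dn) = (105.8544−64.6493)/(105.8544−64.6493) = 1.0000. V = [p*·105.8544 + (1−p*)·64.6493]/1.16 = 71.0432. B = V − Δ·S = 0.0000.
(1,0): S=29.1200. Δ = (V_up−V_dn)/(S_up−S_dn) = (34.7448−8.1229)/(43.3888−26.4992) = 1.5762. V = [p*·34.7448 + (1−p*)·8.1229]/1.16 = 16.8947. B = V − Δ·S = -29.0050.
(1,1): S=47.6800. Δ = (V_up−V_dn)/(S_up−S_dn) = (71.0432−34.7448)/(71.0432−43.3888) = 1.3126. V = [p*·71.0432 + (1−p*)·34.7448]/1.16 = 43.4402. B = V − Δ·S = -19.1433.
(0,0): S=32.0000. Δ = (V_up−V_dn)/(S_up−S_dn) = (43.4402−16.8947)/(47.6800−29.1200) = 1.4303. V = [p*·43.4402 + (1−p*)·16.8947]/1.16 = 24.4282. B = V − Δ·S = -21.3399.
The time-0 hedge costs 24.4282, which is the no-arbitrage price.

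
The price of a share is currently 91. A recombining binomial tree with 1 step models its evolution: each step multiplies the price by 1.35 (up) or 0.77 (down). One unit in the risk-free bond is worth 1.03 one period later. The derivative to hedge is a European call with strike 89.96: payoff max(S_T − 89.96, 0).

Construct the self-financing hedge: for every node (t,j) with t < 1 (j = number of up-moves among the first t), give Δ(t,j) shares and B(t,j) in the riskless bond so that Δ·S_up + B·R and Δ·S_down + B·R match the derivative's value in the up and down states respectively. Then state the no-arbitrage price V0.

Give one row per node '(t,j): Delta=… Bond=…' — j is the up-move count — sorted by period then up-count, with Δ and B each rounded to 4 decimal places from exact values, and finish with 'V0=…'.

(0,0): Delta=0.6232 Bond=-42.3925
V0=14.3144

Risk-neutral probability p* = (R−d)/(u−d) = (1.03−0.77)/(1.35−0.77) = 0.4483.
Payoff layer (t=1): V(1,0)=0.0000, V(1,1)=32.8900
(0,0): S=91.0000. Δ = (V_up−V_dn)/(S_up−S_dn) = (32.8900−0.0000)/(122.8500−70.0700) = 0.6232. V = [p*·32.8900 + (1−p*)·0.0000]/1.03 = 14.3144. B = V − Δ·S = -42.3925.
The time-0 hedge costs 14.3144, which is the no-arbitrage price.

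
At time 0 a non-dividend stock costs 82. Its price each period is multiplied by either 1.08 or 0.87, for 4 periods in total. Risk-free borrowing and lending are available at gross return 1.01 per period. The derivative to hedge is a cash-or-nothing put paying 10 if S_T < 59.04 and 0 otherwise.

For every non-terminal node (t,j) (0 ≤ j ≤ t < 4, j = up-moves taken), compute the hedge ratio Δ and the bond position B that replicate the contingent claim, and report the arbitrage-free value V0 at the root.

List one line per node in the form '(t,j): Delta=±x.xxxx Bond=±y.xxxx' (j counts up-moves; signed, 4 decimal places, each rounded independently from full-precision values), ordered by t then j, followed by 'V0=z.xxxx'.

No-arbitrage ⇒ martingale measure with p* = (R−d)/(u−d) = 0.6667.
Terminal payoffs: V(4,0)=10.0000, V(4,1)=10.0000, V(4,2)=0.0000, V(4,3)=0.0000, V(4,4)=0.0000
(3,0): S=53.9972. Δ = (V_up−V_dn)/(S_up−S_dn) = (10.0000−10.0000)/(58.3170−46.9776) = 0.0000. V = [p*·10.0000 + (1−p*)·10.0000]/1.01 = 9.9010. B = V − Δ·S = 9.9010.
(3,1): S=67.0311. Δ = (V_up−V_dn)/(S_up−S_dn) = (0.0000−10.0000)/(72.3935−58.3170) = -0.7104. V = [p*·0.0000 + (1−p*)·10.0000]/1.01 = 3.3003. B = V − Δ·S = 50.9194.
(3,2): S=83.2110. Δ = (V_up−V_dn)/(S_up−S_dn) = (0.0000−0.0000)/(89.8679−72.3935) = 0.0000. V = [p*·0.0000 + (1−p*)·0.0000]/1.01 = 0.0000. B = V − Δ·S = 0.0000.
(3,3): S=103.2964. Δ = (V_up−V_dn)/(S_up−S_dn) = (0.0000−0.0000)/(111.5601−89.8679) = 0.0000. V = [p*·0.0000 + (1−p*)·0.0000]/1.01 = 0.0000. B = V − Δ·S = 0.0000.
(2,0): S=62.0658. Δ = (V_up−V_dn)/(S_up−S_dn) = (3.3003−9.9010)/(67.0311−53.9972) = -0.5064. V = [p*·3.3003 + (1−p*)·9.9010]/1.01 = 5.4461. B = V − Δ·S = 36.8778.
(2,1): S=77.0472. Δ = (V_up−V_dn)/(S_up−S_dn) = (0.0000−3.3003)/(83.2110−67.0311) = -0.2040. V = [p*·0.0000 + (1−p*)·3.3003]/1.01 = 1.0892. B = V − Δ·S = 16.8051.
(2,2): S=95.6448. Δ = (V_up−V_dn)/(S_up−S_dn) = (0.0000−0.0000)/(103.2964−83.2110) = 0.0000. V = [p*·0.0000 + (1−p*)·0.0000]/1.01 = 0.0000. B = V − Δ·S = 0.0000.
(1,0): S=71.3400. Δ = (V_up−V_dn)/(S_up−S_dn) = (1.0892−5.4461)/(77.0472−62.0658) = -0.2908. V = [p*·1.0892 + (1−p*)·5.4461]/1.01 = 2.5163. B = V − Δ·S = 23.2634.
(1,1): S=88.5600. Δ = (V_up−V_dn)/(S_up−S_dn) = (0.0000−1.0892)/(95.6448−77.0472) = -0.0586. V = [p*·0.0000 + (1−p*)·1.0892]/1.01 = 0.3595. B = V − Δ·S = 5.5462.
(0,0): S=82.0000. Δ = (V_up−V_dn)/(S_up−S_dn) = (0.3595−2.5163)/(88.5600−71.3400) = -0.1253. V = [p*·0.3595 + (1−p*)·2.5163]/1.01 = 1.0678. B = V − Δ·S = 11.3386.
Each (Δ,B) replicates both successor values, so the strategy is self-financing and V0 is arbitrage-free.

(0,0): Delta=-0.1253 Bond=11.3386
(1,0): Delta=-0.2908 Bond=23.2634
(1,1): Delta=-0.0586 Bond=5.5462
(2,0): Delta=-0.5064 Bond=36.8778
(2,1): Delta=-0.2040 Bond=16.8051
(2,2): Delta=0.0000 Bond=0.0000
(3,0): Delta=0.0000 Bond=9.9010
(3,1): Delta=-0.7104 Bond=50.9194
(3,2): Delta=0.0000 Bond=0.0000
(3,3): Delta=0.0000 Bond=0.0000
V0=1.0678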